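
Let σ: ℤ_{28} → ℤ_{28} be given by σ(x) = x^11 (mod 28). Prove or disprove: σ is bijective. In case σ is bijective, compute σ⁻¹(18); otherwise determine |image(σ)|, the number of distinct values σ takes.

σ(0) = 0^11 = 0.
σ(14): Repeated squaring mod 28: 14^1 ≡ 14, 14^2 ≡ 14² = 196 ≡ 0, 14^4 ≡ 0² = 0, 14^8 ≡ 0² = 0. Since 11 = 8 + 2 + 1, 14^11 ≡ 0·0·14: 0·0 = 0, then 0·14 = 0. So 14^11 ≡ 0 (mod 28).
So σ(0) = σ(14) = 0 while 0 ≠ 14, thus σ is not injective, hence not bijective.
Since σ is not bijective, we determine |image(σ)|. Computing x^11 mod 28 for each x (by repeated squaring, reducing mod 28 at every step), the values σ(0), σ(1), …, σ(27) are: 0, 1, 4, 19, 16, 17, 20, 7, 8, 25, 12, 23, 24, 13, 0, 15, 4, 5, 16, 3, 20, 21, 8, 11, 12, 9, 24, 27.
The distinct values are {0, 1, 3, 4, 5, 7, 8, 9, 11, 12, 13, 15, 16, 17, 19, 20, 21, 23, 24, 25, 27}; there are 21 of them.

21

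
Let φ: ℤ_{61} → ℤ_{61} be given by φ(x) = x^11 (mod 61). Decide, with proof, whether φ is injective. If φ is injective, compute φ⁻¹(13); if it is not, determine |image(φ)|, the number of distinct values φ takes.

Since 61 is prime, the nonzero elements of ℤ_{61} form a cyclic group of order 60.
As gcd(11, 60) = 1, raising to the 11th power is a bijection on this group: if s^11 ≡ t^11 then (st^{−1})^11 = 1, and the only element of order dividing gcd(11, 60) = 1 is 1, so s = t.
With φ(0) = 0 this makes φ injective on all of ℤ_{61}, hence bijective (finite equal-size domain and codomain). In particular φ is injective.
Since φ is injective, we find the preimage of 13. The inverse of x ↦ x^11 on (ℤ_{61})^× is x ↦ x^11, because 11·11 = 121 = 2·60 + 1 ≡ 1 (mod 60) and x^{60} = 1 for x ≠ 0 (Fermat). So φ⁻¹(13) = 13^11 mod 61.
Repeated squaring mod 61: 13^1 ≡ 13, 13^2 ≡ 13² = 169 ≡ 47, 13^4 ≡ 47² = 2209 ≡ 13, 13^8 ≡ 13² = 169 ≡ 47. Since 11 = 8 + 2 + 1, 13^11 ≡ 47·47·13: 47·47 = 2209 ≡ 13, then 13·13 = 169 ≡ 47. So 13^11 ≡ 47 (mod 61).
Hence φ⁻¹(13) = 47.

47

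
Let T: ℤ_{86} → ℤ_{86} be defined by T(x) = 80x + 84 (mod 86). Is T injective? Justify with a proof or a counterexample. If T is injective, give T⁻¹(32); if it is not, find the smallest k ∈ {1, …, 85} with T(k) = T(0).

We have gcd(80, 86) = 2 > 1. Taking a = 0 and b = 43: T(0) = 84 and T(43) = 80·43 + 84 = 3524 ≡ 84 (mod 86).
So T(0) = T(43) while 0 ≠ 43, hence T is not injective.
Since T is not injective, we find the least positive k with T(k) = T(0): this means 80k ≡ 0 (mod 86), i.e. 86 ∣ 80k. Since gcd(80, 86) = 2, dividing through by 2 this holds exactly when 43 ∣ 40k, and as gcd(40, 43) = 1, exactly when 43 ∣ k.
The smallest positive such k is 43.

43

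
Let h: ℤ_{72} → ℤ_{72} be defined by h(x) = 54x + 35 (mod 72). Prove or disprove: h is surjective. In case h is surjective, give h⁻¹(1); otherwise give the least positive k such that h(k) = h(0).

4

Since gcd(54, 72) = 18, we have 54x ≡ 0 (mod 18) for all x, so h(x) ≡ 17 (mod 18).
But 0 ≢ 17 (mod 18), so 0 ∈ ℤ_{72} has no preimage. Hence h is not surjective.
Since h is not surjective, we find the least positive k with h(k) = h(0): this means 54k ≡ 0 (mod 72), i.e. 72 ∣ 54k. Since gcd(54, 72) = 18, dividing through by 18 this holds exactly when 4 ∣ 3k, and as gcd(3, 4) = 1, exactly when 4 ∣ k.
The smallest positive such k is 4.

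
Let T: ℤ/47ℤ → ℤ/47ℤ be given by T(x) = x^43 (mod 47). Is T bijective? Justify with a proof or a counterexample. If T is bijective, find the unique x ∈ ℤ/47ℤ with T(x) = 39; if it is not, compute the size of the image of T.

Since 47 is prime, the nonzero elements of ℤ/47ℤ form a cyclic group of order 46.
As gcd(43, 46) = 1, raising to the 43rd power is a bijection on this group: if a^43 ≡ b^43 then (ab^{−1})^43 = 1, and the only element of order dividing gcd(43, 46) = 1 is 1, so a = b.
With T(0) = 0 this makes T injective on all of ℤ/47ℤ, hence bijective (finite equal-size domain and codomain). In particular T is bijective.
Since T is bijective, we find the preimage of 39. The inverse of x ↦ x^43 on (ℤ/47ℤ)^× is x ↦ x^15, because 43·15 = 645 = 14·46 + 1 ≡ 1 (mod 46) and x^{46} = 1 for x ≠ 0 (Fermat). So T⁻¹(39) = 39^15 mod 47.
Repeated squaring mod 47: 39^1 ≡ 39, 39^2 ≡ 39² = 1521 ≡ 17, 39^4 ≡ 17² = 289 ≡ 7, 39^8 ≡ 7² = 49 ≡ 2. Since 15 = 8 + 4 + 2 + 1, 39^15 ≡ 2·7·17·39: 2·7 = 14, then 14·17 = 238 ≡ 3, then 3·39 = 117 ≡ 23. So 39^15 ≡ 23 (mod 47).
Hence T⁻¹(39) = 23.

23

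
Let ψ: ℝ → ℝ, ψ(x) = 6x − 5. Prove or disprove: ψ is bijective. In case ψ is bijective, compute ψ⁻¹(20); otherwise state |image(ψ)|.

Suppose ψ(x_1) = ψ(x_2). Then 6x_1 − 5 = 6x_2 − 5, therefore 6x_1 = 6x_2, thus x_1 = x_2.
For any y ∈ ℝ, x = (y + 5)/6 satisfies ψ(x) = y.
Hence ψ is bijective.
Since ψ is bijective, we compute ψ⁻¹(20) = (20 + 5)/6 = 25/6.

25/6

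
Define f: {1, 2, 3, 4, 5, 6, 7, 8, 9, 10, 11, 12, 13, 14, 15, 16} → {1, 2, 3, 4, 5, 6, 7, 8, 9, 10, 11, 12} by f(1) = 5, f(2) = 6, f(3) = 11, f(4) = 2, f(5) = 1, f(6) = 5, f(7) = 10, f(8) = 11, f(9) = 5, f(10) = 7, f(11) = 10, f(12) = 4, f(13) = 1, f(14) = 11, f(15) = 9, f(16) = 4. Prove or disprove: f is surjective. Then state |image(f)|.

No element maps to 3, so f is not surjective.
The image of f is {1, 2, 4, 5, 6, 7, 9, 10, 11}, which has 9 elements.

9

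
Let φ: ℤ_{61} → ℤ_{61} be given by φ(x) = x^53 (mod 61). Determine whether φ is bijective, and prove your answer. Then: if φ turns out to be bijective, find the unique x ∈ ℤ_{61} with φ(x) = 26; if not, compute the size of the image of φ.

Since 61 is prime, the nonzero elements of ℤ_{61} form a cyclic group of order 60.
As gcd(53, 60) = 1, raising to the 53rd power is a bijection on this group: if x_1^53 ≡ x_2^53 then (x_1x_2^{−1})^53 = 1, and the only element of order dividing gcd(53, 60) = 1 is 1, so x_1 = x_2.
With φ(0) = 0 this makes φ injective on all of ℤ_{61}, hence bijective (finite equal-size domain and codomain). In particular φ is bijective.
Since φ is bijective, we find the preimage of 26. The inverse of x ↦ x^53 on (ℤ_{61})^× is x ↦ x^17, because 53·17 = 901 = 15·60 + 1 ≡ 1 (mod 60) and x^{60} = 1 for x ≠ 0 (Fermat). So φ⁻¹(26) = 26^17 mod 61.
Repeated squaring mod 61: 26^1 ≡ 26, 26^2 ≡ 26² = 676 ≡ 5, 26^4 ≡ 5² = 25, 26^8 ≡ 25² = 625 ≡ 15, 26^16 ≡ 15² = 225 ≡ 42. Since 17 = 16 + 1, 26^17 ≡ 42·26: 42·26 = 1092 ≡ 55. So 26^17 ≡ 55 (mod 61).
Hence φ⁻¹(26) = 55.

55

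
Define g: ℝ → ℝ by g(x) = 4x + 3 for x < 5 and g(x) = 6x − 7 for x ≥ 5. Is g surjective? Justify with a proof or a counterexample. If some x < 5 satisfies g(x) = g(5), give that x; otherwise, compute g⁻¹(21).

Both pieces are strictly increasing (slopes 4 and 6), so each is injective on its own interval.
The left piece maps (−∞, 5) onto (−∞, 23); the right piece maps [5, ∞) onto [23, ∞).
These images together cover ℝ, so g is surjective.
Because the two images are disjoint, no x < 5 has g(x) = g(5), so we compute g⁻¹(21): 21 lies in (−∞, 23), so solve 4x + 3 = 21: x = (21 − 3)/4 = 9/2.

9/2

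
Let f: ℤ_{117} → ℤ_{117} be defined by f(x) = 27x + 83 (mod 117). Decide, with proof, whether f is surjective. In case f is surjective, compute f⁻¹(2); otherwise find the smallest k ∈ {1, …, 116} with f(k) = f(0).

13

Recall: f is surjective if every y in the codomain equals f(x) for some x in the domain.
Since gcd(27, 117) = 9, we have 27x ≡ 0 (mod 9) for all x, so f(x) ≡ 2 (mod 9).
But 0 ≢ 2 (mod 9), so 0 ∈ ℤ_{117} has no preimage. Hence f is not surjective.
Since f is not surjective, we find the least positive k with f(k) = f(0): this means 27k ≡ 0 (mod 117), i.e. 117 ∣ 27k. Since gcd(27, 117) = 9, dividing through by 9 this holds exactly when 13 ∣ 3k, and as gcd(3, 13) = 1, exactly when 13 ∣ k.
The smallest positive such k is 13.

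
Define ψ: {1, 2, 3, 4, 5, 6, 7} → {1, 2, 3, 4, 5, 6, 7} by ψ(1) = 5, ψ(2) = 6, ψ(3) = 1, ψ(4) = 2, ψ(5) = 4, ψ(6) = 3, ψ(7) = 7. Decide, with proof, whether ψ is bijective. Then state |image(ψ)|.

The values 5, 6, 1, 2, 4, 3, 7 are a permutation of {1, 2, 3, 4, 5, 6, 7}: each element appears exactly once.
So ψ is injective and surjective, hence bijective.
The image of ψ is {1, 2, 3, 4, 5, 6, 7}, which has 7 elements.

7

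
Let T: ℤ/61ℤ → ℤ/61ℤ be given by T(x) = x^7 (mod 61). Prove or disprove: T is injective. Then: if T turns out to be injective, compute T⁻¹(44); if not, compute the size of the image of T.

35

Since 61 is prime, the nonzero elements of ℤ/61ℤ form a cyclic group of order 60.
As gcd(7, 60) = 1, raising to the 7th power is a bijection on this group: if x_1^7 ≡ x_2^7 then (x_1x_2^{−1})^7 = 1, and the only element of order dividing gcd(7, 60) = 1 is 1, so x_1 = x_2.
With T(0) = 0 this makes T injective on all of ℤ/61ℤ, hence bijective (finite equal-size domain and codomain). In particular T is injective.
Since T is injective, we find the preimage of 44. The inverse of x ↦ x^7 on (ℤ/61ℤ)^× is x ↦ x^43, because 7·43 = 301 = 5·60 + 1 ≡ 1 (mod 60) and x^{60} = 1 for x ≠ 0 (Fermat). So T⁻¹(44) = 44^43 mod 61.
Repeated squaring mod 61: 44^1 ≡ 44, 44^2 ≡ 44² = 1936 ≡ 45, 44^4 ≡ 45² = 2025 ≡ 12, 44^8 ≡ 12² = 144 ≡ 22, 44^16 ≡ 22² = 484 ≡ 57, 44^32 ≡ 57² = 3249 ≡ 16. Since 43 = 32 + 8 + 2 + 1, 44^43 ≡ 16·22·45·44: 16·22 = 352 ≡ 47, then 47·45 = 2115 ≡ 41, then 41·44 = 1804 ≡ 35. So 44^43 ≡ 35 (mod 61).
Hence T⁻¹(44) = 35.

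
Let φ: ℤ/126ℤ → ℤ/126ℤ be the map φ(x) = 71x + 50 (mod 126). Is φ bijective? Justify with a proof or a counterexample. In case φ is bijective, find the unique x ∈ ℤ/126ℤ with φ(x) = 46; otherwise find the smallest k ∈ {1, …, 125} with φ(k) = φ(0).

If φ(s) = φ(t), then 71s ≡ 71t (mod 126). Because gcd(71, 126) = 1, we may cancel 71 to get s ≡ t (mod 126).
We now compute 71⁻¹ mod 126 explicitly. Euclid's algorithm: 126 = 1·71 + 55, 71 = 1·55 + 16, 55 = 3·16 + 7, 16 = 2·7 + 2, 7 = 3·2 + 1; back-substituting gives 1 = 71·71 − 40·126, so 71⁻¹ ≡ 71 (mod 126).
For any y ∈ ℤ/126ℤ, x = 71(y − 50) mod 126 satisfies φ(x) = 71·71(y − 50) + 50 ≡ y (since 71·71 ≡ 1 mod 126). So every y has a preimage.
Hence φ is bijective.
Since φ is bijective, we find φ⁻¹(46): we need 71x ≡ 46 − 50 ≡ 122 (mod 126). Using 71⁻¹ = 71: x ≡ 71·122 = 8662 = 68·126 + 94, so x = 94.
Check: φ(94) = 71·94 + 50 = 6724 = 53·126 + 46 ≡ 46 (mod 126).

94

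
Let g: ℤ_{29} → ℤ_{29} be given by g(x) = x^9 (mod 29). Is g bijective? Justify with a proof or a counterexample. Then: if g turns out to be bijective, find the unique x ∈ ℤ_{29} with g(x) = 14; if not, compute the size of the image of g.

Since 29 is prime, the nonzero elements of ℤ_{29} form a cyclic group of order 28.
As gcd(9, 28) = 1, raising to the 9th power is a bijection on this group: if x_1^9 ≡ x_2^9 then (x_1x_2^{−1})^9 = 1, and the only element of order dividing gcd(9, 28) = 1 is 1, so x_1 = x_2.
With g(0) = 0 this makes g injective on all of ℤ_{29}, hence bijective (finite equal-size domain and codomain). In particular g is bijective.
Since g is bijective, we find the preimage of 14. The inverse of x ↦ x^9 on (ℤ_{29})^× is x ↦ x^25, because 9·25 = 225 = 8·28 + 1 ≡ 1 (mod 28) and x^{28} = 1 for x ≠ 0 (Fermat). So g⁻¹(14) = 14^25 mod 29.
Repeated squaring mod 29: 14^1 ≡ 14, 14^2 ≡ 14² = 196 ≡ 22, 14^4 ≡ 22² = 484 ≡ 20, 14^8 ≡ 20² = 400 ≡ 23, 14^16 ≡ 23² = 529 ≡ 7. Since 25 = 16 + 8 + 1, 14^25 ≡ 7·23·14: 7·23 = 161 ≡ 16, then 16·14 = 224 ≡ 21. So 14^25 ≡ 21 (mod 29).
Hence g⁻¹(14) = 21.

21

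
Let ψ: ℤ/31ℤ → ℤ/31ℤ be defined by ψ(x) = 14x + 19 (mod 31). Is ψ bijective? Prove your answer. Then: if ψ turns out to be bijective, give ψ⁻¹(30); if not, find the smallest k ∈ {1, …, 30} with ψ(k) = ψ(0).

3

Suppose ψ(s) = ψ(t) in ℤ/31ℤ. Then 14s + 19 ≡ 14t + 19 (mod 31), so 14(s − t) ≡ 0 (mod 31).
Since gcd(14, 31) = 1, 14 is invertible modulo 31, therefore s − t ≡ 0 (mod 31), i.e. s = t.
We now compute 14⁻¹ mod 31 explicitly. Euclid's algorithm: 31 = 2·14 + 3, 14 = 4·3 + 2, 3 = 1·2 + 1; back-substituting gives 1 = 20·14 − 9·31, so 14⁻¹ ≡ 20 (mod 31).
For any y ∈ ℤ/31ℤ, x = 20(y − 19) mod 31 satisfies ψ(x) = 14·20(y − 19) + 19 ≡ y (since 14·20 ≡ 1 mod 31). So every y has a preimage.
Therefore ψ is bijective.
Since ψ is bijective, we compute ψ⁻¹(30): solve 14x + 19 ≡ 30 (mod 31), i.e. 14x ≡ 11 (mod 31).
Multiplying by 14⁻¹ = 20 gives x ≡ 20·11 = 220 = 7·31 + 3 ≡ 3 (mod 31).
Check: ψ(3) = 14·3 + 19 = 61 = 1·31 + 30 ≡ 30 (mod 31).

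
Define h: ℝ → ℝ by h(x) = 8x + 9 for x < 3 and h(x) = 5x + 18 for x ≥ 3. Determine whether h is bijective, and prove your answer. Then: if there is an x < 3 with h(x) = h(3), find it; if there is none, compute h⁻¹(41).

23/5

Both pieces are strictly increasing (slopes 8 and 5), so each is injective on its own interval.
The left piece maps (−∞, 3) onto (−∞, 33); the right piece maps [3, ∞) onto [33, ∞).
Since 33 = 33, the images partition ℝ: h is injective and surjective, hence bijective.
Because the two images are disjoint, no x < 3 has h(x) = h(3), so we compute h⁻¹(41): 41 lies in [33, ∞), so solve 5x + 18 = 41: x = (41 − 18)/5 = 23/5.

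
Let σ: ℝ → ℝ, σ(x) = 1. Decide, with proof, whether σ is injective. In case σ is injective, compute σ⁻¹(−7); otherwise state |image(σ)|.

1

σ(0) = 1 = σ(1) with 0 ≠ 1, so σ is not injective.
Since σ is not injective, we state |image(σ)|: the image of σ is {1}, which has 1 element.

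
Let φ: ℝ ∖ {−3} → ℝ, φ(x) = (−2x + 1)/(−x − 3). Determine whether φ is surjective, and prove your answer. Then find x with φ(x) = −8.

If φ(x) = 2, cross-multiplying gives −1(−2x + 1) = −2(−x − 3), which simplifies to −1 = 6 — false.  So 2 has no preimage and φ is not surjective.
Solving φ(x) = −8: cross-multiplying gives −2x + 1 = −8(−x − 3), which rearranges to −10x = 23, so x = −23/10.

-23/10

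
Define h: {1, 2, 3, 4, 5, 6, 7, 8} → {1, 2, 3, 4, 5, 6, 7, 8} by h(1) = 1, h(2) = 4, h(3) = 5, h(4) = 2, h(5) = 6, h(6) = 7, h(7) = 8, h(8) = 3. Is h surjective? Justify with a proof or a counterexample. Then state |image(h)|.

Every element of the codomain has a preimage: 1 = h(1), 2 = h(4), 3 = h(8), 4 = h(2), 5 = h(3), 6 = h(5), 7 = h(6), 8 = h(7).
So h is surjective.
The image of h is {1, 2, 3, 4, 5, 6, 7, 8}, which has 8 elements.

8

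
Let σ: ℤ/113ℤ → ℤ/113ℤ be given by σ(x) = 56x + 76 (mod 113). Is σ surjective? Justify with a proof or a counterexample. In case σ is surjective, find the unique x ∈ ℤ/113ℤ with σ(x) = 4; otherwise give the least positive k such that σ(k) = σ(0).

31

Recall that σ is surjective if every y in the codomain equals σ(x) for some x in the domain.
Since gcd(56, 113) = 1, 56 is invertible modulo 113. Euclid's algorithm: 113 = 2·56 + 1; back-substituting gives 1 = 111·56 − 55·113, so 56⁻¹ ≡ 111 (mod 113).
Then y ↦ 111(y − 76) is a two-sided inverse to σ, so every y ∈ ℤ/113ℤ has a preimage.
So σ is surjective.
Since σ is surjective, we compute σ⁻¹(4): solve 56x + 76 ≡ 4 (mod 113), i.e. 56x ≡ 41 (mod 113).
Multiplying by 56⁻¹ = 111 gives x ≡ 111·41 = 4551 = 40·113 + 31 ≡ 31 (mod 113).
Check: σ(31) = 56·31 + 76 = 1812 = 16·113 + 4 ≡ 4 (mod 113).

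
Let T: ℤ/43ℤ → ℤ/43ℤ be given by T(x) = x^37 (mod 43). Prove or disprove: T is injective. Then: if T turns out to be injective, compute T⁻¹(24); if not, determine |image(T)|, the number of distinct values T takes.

31

Since 43 is prime, the nonzero elements of ℤ/43ℤ form a cyclic group of order 42.
As gcd(37, 42) = 1, raising to the 37th power is a bijection on this group: if a^37 ≡ b^37 then (ab^{−1})^37 = 1, and the only element of order dividing gcd(37, 42) = 1 is 1, so a = b.
With T(0) = 0 this makes T injective on all of ℤ/43ℤ, hence bijective (finite equal-size domain and codomain). In particular T is injective.
Since T is injective, we find the preimage of 24. The inverse of x ↦ x^37 on (ℤ/43ℤ)^× is x ↦ x^25, because 37·25 = 925 = 22·42 + 1 ≡ 1 (mod 42) and x^{42} = 1 for x ≠ 0 (Fermat). So T⁻¹(24) = 24^25 mod 43.
Repeated squaring mod 43: 24^1 ≡ 24, 24^2 ≡ 24² = 576 ≡ 17, 24^4 ≡ 17² = 289 ≡ 31, 24^8 ≡ 31² = 961 ≡ 15, 24^16 ≡ 15² = 225 ≡ 10. Since 25 = 16 + 8 + 1, 24^25 ≡ 10·15·24: 10·15 = 150 ≡ 21, then 21·24 = 504 ≡ 31. So 24^25 ≡ 31 (mod 43).
Hence T⁻¹(24) = 31.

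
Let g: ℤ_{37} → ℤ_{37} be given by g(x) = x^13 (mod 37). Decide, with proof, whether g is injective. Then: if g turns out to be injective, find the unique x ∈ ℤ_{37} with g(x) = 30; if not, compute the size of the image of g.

Since 37 is prime, the nonzero elements of ℤ_{37} form a cyclic group of order 36.
As gcd(13, 36) = 1, raising to the 13th power is a bijection on this group: if x_1^13 ≡ x_2^13 then (x_1x_2^{−1})^13 = 1, and the only element of order dividing gcd(13, 36) = 1 is 1, so x_1 = x_2.
With g(0) = 0 this makes g injective on all of ℤ_{37}, hence bijective (finite equal-size domain and codomain). In particular g is injective.
Since g is injective, we find the preimage of 30. The inverse of x ↦ x^13 on (ℤ_{37})^× is x ↦ x^25, because 13·25 = 325 = 9·36 + 1 ≡ 1 (mod 36) and x^{36} = 1 for x ≠ 0 (Fermat). So g⁻¹(30) = 30^25 mod 37.
Repeated squaring mod 37: 30^1 ≡ 30, 30^2 ≡ 30² = 900 ≡ 12, 30^4 ≡ 12² = 144 ≡ 33, 30^8 ≡ 33² = 1089 ≡ 16, 30^16 ≡ 16² = 256 ≡ 34. Since 25 = 16 + 8 + 1, 30^25 ≡ 34·16·30: 34·16 = 544 ≡ 26, then 26·30 = 780 ≡ 3. So 30^25 ≡ 3 (mod 37).
Hence g⁻¹(30) = 3.

3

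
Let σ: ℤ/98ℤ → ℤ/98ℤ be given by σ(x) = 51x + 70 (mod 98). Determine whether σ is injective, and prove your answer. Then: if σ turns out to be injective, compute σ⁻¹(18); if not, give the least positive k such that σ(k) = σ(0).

Recall: σ is injective if σ(x_1) = σ(x_2) implies x_1 = x_2.
If σ(x_1) = σ(x_2), then 51x_1 ≡ 51x_2 (mod 98). Because gcd(51, 98) = 1, we may cancel 51 to get x_1 ≡ x_2 (mod 98).
Therefore σ is injective.
We now compute 51⁻¹ mod 98 explicitly. Euclid's algorithm: 98 = 1·51 + 47, 51 = 1·47 + 4, 47 = 11·4 + 3, 4 = 1·3 + 1; back-substituting gives 1 = 25·51 − 13·98, so 51⁻¹ ≡ 25 (mod 98).
Since σ is injective, we compute σ⁻¹(18): solve 51x + 70 ≡ 18 (mod 98), i.e. 51x ≡ 46 (mod 98).
Multiplying by 51⁻¹ = 25 gives x ≡ 25·46 = 1150 = 11·98 + 72 ≡ 72 (mod 98).
Check: σ(72) = 51·72 + 70 = 3742 = 38·98 + 18 ≡ 18 (mod 98).

72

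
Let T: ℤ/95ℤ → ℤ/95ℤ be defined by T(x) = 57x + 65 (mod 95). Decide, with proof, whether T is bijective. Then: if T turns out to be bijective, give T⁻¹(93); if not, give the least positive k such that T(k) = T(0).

We have gcd(57, 95) = 19 > 1. Taking u = 0 and v = 5: T(0) = 65 and T(5) = 57·5 + 65 = 350 ≡ 65 (mod 95).
So T(0) = T(5) while 0 ≠ 5, hence T is not injective, hence not bijective.
Since T is not bijective, we find the least positive k with T(k) = T(0): this means 57k ≡ 0 (mod 95), i.e. 95 ∣ 57k. Since gcd(57, 95) = 19, dividing through by 19 this holds exactly when 5 ∣ 3k, and as gcd(3, 5) = 1, exactly when 5 ∣ k.
The smallest positive such k is 5.

5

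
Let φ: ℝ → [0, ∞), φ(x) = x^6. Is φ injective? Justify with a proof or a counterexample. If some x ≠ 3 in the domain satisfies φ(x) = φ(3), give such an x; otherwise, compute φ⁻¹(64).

φ(3) = 729 = (−3)^6 = φ(−3) (since 6 is even), with 3 ≠ −3. So φ is not injective.
For the follow-up, such an x exists: taking x = −3 ∈ ℝ gives φ(−3) = 729 = φ(3) with −3 ≠ 3.

-3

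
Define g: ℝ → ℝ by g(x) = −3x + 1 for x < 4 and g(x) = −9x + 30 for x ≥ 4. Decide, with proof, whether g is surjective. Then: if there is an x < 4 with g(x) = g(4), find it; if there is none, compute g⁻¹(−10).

7/3

Both pieces are strictly decreasing (slopes −3 and −9), so each is injective on its own interval.
The left piece maps (−∞, 4) onto (−11, ∞); the right piece maps [4, ∞) onto (−∞, −6].
The union (−11, ∞) ∪ (−∞, −6] covers ℝ, so g is surjective.
For the follow-up: the images overlap, so an x < 4 with g(x) = g(4) exists. g(4) = −6; solving −3x + 1 = −6 for x < 4 gives x = (−6 − 1)/(−3) = 7/3.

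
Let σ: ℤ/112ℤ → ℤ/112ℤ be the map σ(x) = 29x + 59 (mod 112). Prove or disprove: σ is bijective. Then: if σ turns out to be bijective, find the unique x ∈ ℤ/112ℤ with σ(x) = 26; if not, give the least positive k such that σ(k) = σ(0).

By definition, injectivity means: for all x_1, x_2 in the domain, σ(x_1) = σ(x_2) implies x_1 = x_2.
Suppose σ(x_1) = σ(x_2) in ℤ/112ℤ. Then 29x_1 + 59 ≡ 29x_2 + 59 (mod 112), hence 29(x_1 − x_2) ≡ 0 (mod 112).
Since gcd(29, 112) = 1, 29 is invertible modulo 112, hence x_1 − x_2 ≡ 0 (mod 112), i.e. x_1 = x_2.
We now compute 29⁻¹ mod 112 explicitly. Euclid's algorithm: 112 = 3·29 + 25, 29 = 1·25 + 4, 25 = 6·4 + 1; back-substituting gives 1 = 85·29 − 22·112, so 29⁻¹ ≡ 85 (mod 112).
For any y ∈ ℤ/112ℤ, x = 85(y − 59) mod 112 satisfies σ(x) = 29·85(y − 59) + 59 ≡ y (since 29·85 ≡ 1 mod 112). So every y has a preimage.
Hence σ is bijective.
Since σ is bijective, we find σ⁻¹(26): we need 29x ≡ 26 − 59 ≡ 79 (mod 112). Using 29⁻¹ = 85: x ≡ 85·79 = 6715 = 59·112 + 107, so x = 107.
Check: σ(107) = 29·107 + 59 = 3162 = 28·112 + 26 ≡ 26 (mod 112).

107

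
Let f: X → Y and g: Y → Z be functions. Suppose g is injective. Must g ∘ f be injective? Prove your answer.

not injective

No. Take X = {1, 2}, Y = Z = {1, 2}, f(1) = f(2) = 1, and g = identity (injective).
Then (g ∘ f)(1) = (g ∘ f)(2) = 1 with 1 ≠ 2, so g ∘ f is not injective.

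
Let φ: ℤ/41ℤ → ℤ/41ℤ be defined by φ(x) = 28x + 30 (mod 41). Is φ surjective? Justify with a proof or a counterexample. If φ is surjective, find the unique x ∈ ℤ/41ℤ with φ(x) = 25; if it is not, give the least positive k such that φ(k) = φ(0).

13

Since gcd(28, 41) = 1, 28 is invertible modulo 41. Euclid's algorithm: 41 = 1·28 + 13, 28 = 2·13 + 2, 13 = 6·2 + 1; back-substituting gives 1 = 22·28 − 15·41, so 28⁻¹ ≡ 22 (mod 41).
Then y ↦ 22(y − 30) is a two-sided inverse to φ, so every y ∈ ℤ/41ℤ has a preimage.
Therefore φ is surjective.
Since φ is surjective, we compute φ⁻¹(25): solve 28x + 30 ≡ 25 (mod 41), i.e. 28x ≡ 36 (mod 41).
Multiplying by 28⁻¹ = 22 gives x ≡ 22·36 = 792 = 19·41 + 13 ≡ 13 (mod 41).
Check: φ(13) = 28·13 + 30 = 394 = 9·41 + 25 ≡ 25 (mod 41).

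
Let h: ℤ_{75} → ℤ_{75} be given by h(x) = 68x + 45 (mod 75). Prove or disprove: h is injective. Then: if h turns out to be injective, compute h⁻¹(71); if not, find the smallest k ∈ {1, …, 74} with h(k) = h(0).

Suppose h(a) = h(b) in ℤ_{75}. Then 68a + 45 ≡ 68b + 45 (mod 75), thus 68(a − b) ≡ 0 (mod 75).
Since gcd(68, 75) = 1, 68 is invertible modulo 75, thus a − b ≡ 0 (mod 75), i.e. a = b.
Thus h is injective.
We now compute 68⁻¹ mod 75 explicitly. Euclid's algorithm: 75 = 1·68 + 7, 68 = 9·7 + 5, 7 = 1·5 + 2, 5 = 2·2 + 1; back-substituting gives 1 = 32·68 − 29·75, so 68⁻¹ ≡ 32 (mod 75).
Since h is injective, we find h⁻¹(71): we need 68x ≡ 71 − 45 ≡ 26 (mod 75). Using 68⁻¹ = 32: x ≡ 32·26 = 832 = 11·75 + 7, so x = 7.
Check: h(7) = 68·7 + 45 = 521 = 6·75 + 71 ≡ 71 (mod 75).

7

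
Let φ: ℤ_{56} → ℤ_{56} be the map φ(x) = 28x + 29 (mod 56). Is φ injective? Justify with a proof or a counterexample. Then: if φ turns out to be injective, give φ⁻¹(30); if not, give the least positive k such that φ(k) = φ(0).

2

We have gcd(28, 56) = 28 > 1. Taking u = 0 and v = 2: φ(0) = 29 and φ(2) = 28·2 + 29 = 85 ≡ 29 (mod 56).
So φ(0) = φ(2) while 0 ≠ 2, hence φ is not injective.
Since φ is not injective, we find the least positive k with φ(k) = φ(0): this means 28k ≡ 0 (mod 56), i.e. 56 ∣ 28k. Since gcd(28, 56) = 28, dividing through by 28 this holds exactly when 2 ∣ k.
The smallest positive such k is 2.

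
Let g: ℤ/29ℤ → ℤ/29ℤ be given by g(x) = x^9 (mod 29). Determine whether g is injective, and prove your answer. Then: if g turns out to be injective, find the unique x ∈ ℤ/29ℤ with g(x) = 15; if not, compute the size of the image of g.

8

Since 29 is prime, the nonzero elements of ℤ/29ℤ form a cyclic group of order 28.
As gcd(9, 28) = 1, raising to the 9th power is a bijection on this group: if a^9 ≡ b^9 then (ab^{−1})^9 = 1, and the only element of order dividing gcd(9, 28) = 1 is 1, so a = b.
With g(0) = 0 this makes g injective on all of ℤ/29ℤ, hence bijective (finite equal-size domain and codomain). In particular g is injective.
Since g is injective, we find the preimage of 15. The inverse of x ↦ x^9 on (ℤ/29ℤ)^× is x ↦ x^25, because 9·25 = 225 = 8·28 + 1 ≡ 1 (mod 28) and x^{28} = 1 for x ≠ 0 (Fermat). So g⁻¹(15) = 15^25 mod 29.
Repeated squaring mod 29: 15^1 ≡ 15, 15^2 ≡ 15² = 225 ≡ 22, 15^4 ≡ 22² = 484 ≡ 20, 15^8 ≡ 20² = 400 ≡ 23, 15^16 ≡ 23² = 529 ≡ 7. Since 25 = 16 + 8 + 1, 15^25 ≡ 7·23·15: 7·23 = 161 ≡ 16, then 16·15 = 240 ≡ 8. So 15^25 ≡ 8 (mod 29).
Hence g⁻¹(15) = 8.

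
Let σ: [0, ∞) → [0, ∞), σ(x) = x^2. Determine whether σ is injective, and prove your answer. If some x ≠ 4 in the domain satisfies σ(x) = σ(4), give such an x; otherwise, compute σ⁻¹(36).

6

On [0, ∞), x ↦ x^2 is strictly increasing, so σ(a) = σ(b) forces a = b. Thus σ is injective.
Since x ↦ x^2 is strictly increasing on [0, ∞), it is injective there, so no x ≠ 4 in the domain has σ(x) = σ(4). We therefore compute σ⁻¹(36) = 36^{1/2} = 6 (indeed 6^2 = 36).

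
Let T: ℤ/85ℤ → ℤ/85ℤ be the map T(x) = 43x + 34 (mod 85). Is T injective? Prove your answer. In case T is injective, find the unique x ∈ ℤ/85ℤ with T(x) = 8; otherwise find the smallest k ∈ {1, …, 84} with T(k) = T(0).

By definition, T is injective when T(x_1) = T(x_2) forces x_1 = x_2.
If T(x_1) = T(x_2), then 43x_1 ≡ 43x_2 (mod 85). Because gcd(43, 85) = 1, we may cancel 43 to get x_1 ≡ x_2 (mod 85).
Thus T is injective.
We now compute 43⁻¹ mod 85 explicitly. Euclid's algorithm: 85 = 1·43 + 42, 43 = 1·42 + 1; back-substituting gives 1 = 2·43 − 1·85, so 43⁻¹ ≡ 2 (mod 85).
Since T is injective, we compute T⁻¹(8): solve 43x + 34 ≡ 8 (mod 85), i.e. 43x ≡ 59 (mod 85).
Multiplying by 43⁻¹ = 2 gives x ≡ 2·59 = 118 = 1·85 + 33 ≡ 33 (mod 85).
Check: T(33) = 43·33 + 34 = 1453 = 17·85 + 8 ≡ 8 (mod 85).

33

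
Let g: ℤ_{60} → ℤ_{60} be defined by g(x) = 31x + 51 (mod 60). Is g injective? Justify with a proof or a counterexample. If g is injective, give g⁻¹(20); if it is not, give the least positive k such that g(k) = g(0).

Suppose g(a) = g(b) in ℤ_{60}. Then 31a + 51 ≡ 31b + 51 (mod 60), therefore 31(a − b) ≡ 0 (mod 60).
Since gcd(31, 60) = 1, 31 is invertible modulo 60, thus a − b ≡ 0 (mod 60), i.e. a = b.
Hence g is injective.
We now compute 31⁻¹ mod 60 explicitly. Euclid's algorithm: 60 = 1·31 + 29, 31 = 1·29 + 2, 29 = 14·2 + 1; back-substituting gives 1 = 31·31 − 16·60, so 31⁻¹ ≡ 31 (mod 60).
Since g is injective, we find g⁻¹(20): we need 31x ≡ 20 − 51 ≡ 29 (mod 60). Using 31⁻¹ = 31: x ≡ 31·29 = 899 = 14·60 + 59, so x = 59.
Check: g(59) = 31·59 + 51 = 1880 = 31·60 + 20 ≡ 20 (mod 60).

59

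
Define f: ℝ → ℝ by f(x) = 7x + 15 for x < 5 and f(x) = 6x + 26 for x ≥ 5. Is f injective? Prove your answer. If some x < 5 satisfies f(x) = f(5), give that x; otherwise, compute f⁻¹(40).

Both pieces are strictly increasing (slopes 7 and 6), so each is injective on its own interval.
The left piece maps (−∞, 5) onto (−∞, 50); the right piece maps [5, ∞) onto [56, ∞).
These images are disjoint, so no value is attained by both pieces. Therefore f is injective.
Because the two images are disjoint, no x < 5 has f(x) = f(5), so we compute f⁻¹(40): 40 lies in (−∞, 50), so solve 7x + 15 = 40: x = (40 − 15)/7 = 25/7.

25/7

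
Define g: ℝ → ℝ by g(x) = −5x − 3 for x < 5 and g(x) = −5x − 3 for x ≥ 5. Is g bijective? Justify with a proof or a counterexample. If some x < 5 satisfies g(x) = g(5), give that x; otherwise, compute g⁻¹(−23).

4

Both pieces are strictly decreasing (slopes −5 and −5), so each is injective on its own interval.
The left piece maps (−∞, 5) onto (−28, ∞); the right piece maps [5, ∞) onto (−∞, −28].
Since −28 = −28, the images partition ℝ: g is injective and surjective, hence bijective.
Because the two images are disjoint, no x < 5 has g(x) = g(5), so we compute g⁻¹(−23): −23 lies in (−28, ∞), so solve −5x − 3 = −23: x = (−23 + 3)/(−5) = 4.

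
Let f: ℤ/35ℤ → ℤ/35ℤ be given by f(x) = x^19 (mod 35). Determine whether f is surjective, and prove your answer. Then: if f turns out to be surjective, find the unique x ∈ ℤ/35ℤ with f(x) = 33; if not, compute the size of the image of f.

12

Computing x^19 mod 35 for each x (by repeated squaring, reducing mod 35 at every step), the values f(0), f(1), …, f(34) are: 0, 1, 23, 17, 4, 5, 6, 28, 22, 9, 10, 11, 33, 27, 14, 15, 16, 3, 32, 19, 20, 21, 8, 2, 24, 25, 26, 13, 7, 29, 30, 31, 18, 12, 34.
Every element of ℤ/35ℤ appears exactly once in this list, so f is a bijection, and in particular surjective.
Since f is surjective, we read off the preimage of 33 from the same table: f(12) = 33, so f⁻¹(33) = 12.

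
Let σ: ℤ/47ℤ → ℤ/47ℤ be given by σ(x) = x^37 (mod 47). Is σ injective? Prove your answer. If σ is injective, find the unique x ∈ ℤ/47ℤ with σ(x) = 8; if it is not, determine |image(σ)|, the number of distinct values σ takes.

9

Since 47 is prime, the nonzero elements of ℤ/47ℤ form a cyclic group of order 46.
As gcd(37, 46) = 1, raising to the 37th power is a bijection on this group: if x_1^37 ≡ x_2^37 then (x_1x_2^{−1})^37 = 1, and the only element of order dividing gcd(37, 46) = 1 is 1, so x_1 = x_2.
With σ(0) = 0 this makes σ injective on all of ℤ/47ℤ, hence bijective (finite equal-size domain and codomain). In particular σ is injective.
Since σ is injective, we find the preimage of 8. The inverse of x ↦ x^37 on (ℤ/47ℤ)^× is x ↦ x^5, because 37·5 = 185 = 4·46 + 1 ≡ 1 (mod 46) and x^{46} = 1 for x ≠ 0 (Fermat). So σ⁻¹(8) = 8^5 mod 47.
Repeated squaring mod 47: 8^1 ≡ 8, 8^2 ≡ 8² = 64 ≡ 17, 8^4 ≡ 17² = 289 ≡ 7. Since 5 = 4 + 1, 8^5 ≡ 7·8: 7·8 = 56 ≡ 9. So 8^5 ≡ 9 (mod 47).
Hence σ⁻¹(8) = 9.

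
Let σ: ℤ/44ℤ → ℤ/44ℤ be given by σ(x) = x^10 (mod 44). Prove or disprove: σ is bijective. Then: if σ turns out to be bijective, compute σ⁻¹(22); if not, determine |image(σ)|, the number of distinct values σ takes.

4

σ(1) = 1^10 = 1.
σ(3): Repeated squaring mod 44: 3^1 ≡ 3, 3^2 ≡ 3² = 9, 3^4 ≡ 9² = 81 ≡ 37, 3^8 ≡ 37² = 1369 ≡ 5. Since 10 = 8 + 2, 3^10 ≡ 5·9: 5·9 = 45 ≡ 1. So 3^10 ≡ 1 (mod 44).
So σ(1) = σ(3) = 1 while 1 ≠ 3, hence σ is not injective, hence not bijective.
Since σ is not bijective, we determine |image(σ)|. Computing x^10 mod 44 for each x (by repeated squaring, reducing mod 44 at every step), the values σ(0), σ(1), …, σ(43) are: 0, 1, 12, 1, 12, 1, 12, 1, 12, 1, 12, 33, 12, 1, 12, 1, 12, 1, 12, 1, 12, 1, 0, 1, 12, 1, 12, 1, 12, 1, 12, 1, 12, 33, 12, 1, 12, 1, 12, 1, 12, 1, 12, 1.
The distinct values are {0, 1, 12, 33}; there are 4 of them.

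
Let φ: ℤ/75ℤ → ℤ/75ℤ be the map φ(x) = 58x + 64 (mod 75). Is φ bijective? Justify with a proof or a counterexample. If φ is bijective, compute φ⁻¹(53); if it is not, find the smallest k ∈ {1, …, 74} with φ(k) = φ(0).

58

Suppose φ(a) = φ(b) in ℤ/75ℤ. Then 58a + 64 ≡ 58b + 64 (mod 75), thus 58(a − b) ≡ 0 (mod 75).
Since gcd(58, 75) = 1, 58 is invertible modulo 75, therefore a − b ≡ 0 (mod 75), i.e. a = b.
We now compute 58⁻¹ mod 75 explicitly. Euclid's algorithm: 75 = 1·58 + 17, 58 = 3·17 + 7, 17 = 2·7 + 3, 7 = 2·3 + 1; back-substituting gives 1 = 22·58 − 17·75, so 58⁻¹ ≡ 22 (mod 75).
Then y ↦ 22(y − 64) is a two-sided inverse to φ, so every y ∈ ℤ/75ℤ has a preimage.
Hence φ is bijective.
Since φ is bijective, we compute φ⁻¹(53): solve 58x + 64 ≡ 53 (mod 75), i.e. 58x ≡ 64 (mod 75).
Multiplying by 58⁻¹ = 22 gives x ≡ 22·64 = 1408 = 18·75 + 58 ≡ 58 (mod 75).
Check: φ(58) = 58·58 + 64 = 3428 = 45·75 + 53 ≡ 53 (mod 75).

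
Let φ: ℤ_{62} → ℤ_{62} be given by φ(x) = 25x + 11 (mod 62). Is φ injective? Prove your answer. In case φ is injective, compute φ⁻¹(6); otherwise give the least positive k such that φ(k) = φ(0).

Recall: injectivity means: for all s, t in the domain, φ(s) = φ(t) implies s = t.
If φ(s) = φ(t), then 25s ≡ 25t (mod 62). Because gcd(25, 62) = 1, we may cancel 25 to get s ≡ t (mod 62).
Hence φ is injective.
We now compute 25⁻¹ mod 62 explicitly. Euclid's algorithm: 62 = 2·25 + 12, 25 = 2·12 + 1; back-substituting gives 1 = 5·25 − 2·62, so 25⁻¹ ≡ 5 (mod 62).
Since φ is injective, we find φ⁻¹(6): we need 25x ≡ 6 − 11 ≡ 57 (mod 62). Using 25⁻¹ = 5: x ≡ 5·57 = 285 = 4·62 + 37, so x = 37.
Check: φ(37) = 25·37 + 11 = 936 = 15·62 + 6 ≡ 6 (mod 62).

37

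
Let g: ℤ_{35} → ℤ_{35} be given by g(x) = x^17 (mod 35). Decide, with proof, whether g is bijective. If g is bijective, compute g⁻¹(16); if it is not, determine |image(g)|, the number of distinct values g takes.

11

Computing x^17 mod 35 for each x (by repeated squaring, reducing mod 35 at every step), the values g(0), g(1), …, g(34) are: 0, 1, 32, 33, 9, 10, 6, 7, 8, 4, 5, 16, 17, 13, 14, 15, 11, 12, 23, 24, 20, 21, 22, 18, 19, 30, 31, 27, 28, 29, 25, 26, 2, 3, 34.
Every element of ℤ_{35} appears exactly once in this list, so g is a bijection, and in particular bijective.
Since g is bijective, we read off the preimage of 16 from the same table: g(11) = 16, so g⁻¹(16) = 11.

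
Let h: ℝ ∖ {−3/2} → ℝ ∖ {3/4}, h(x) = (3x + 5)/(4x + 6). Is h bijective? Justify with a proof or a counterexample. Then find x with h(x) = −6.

Suppose h(x_1) = h(x_2). Cross-multiplying: (3x_1 + 5)(4x_2 + 6) = (3x_2 + 5)(4x_1 + 6).
Expanding both sides and cancelling the symmetric terms leaves −2·(x_1 − x_2) = 0. Since −2 ≠ 0, x_1 = x_2. Therefore h is injective.
For any y ≠ 3/4, solving y(4x + 6) = 3x + 5 for x gives a well-defined x ≠ −3/2. So h is surjective.
So h is bijective.
Solving h(x) = −6: cross-multiplying gives 3x + 5 = −6(4x + 6), which rearranges to 27x = −41, so x = −41/27.

-41/27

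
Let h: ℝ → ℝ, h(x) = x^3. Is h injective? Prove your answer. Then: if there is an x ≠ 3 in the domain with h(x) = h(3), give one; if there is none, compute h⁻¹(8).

2

On ℝ, x ↦ x^3 is strictly increasing (since 3 is odd), so h(x_1) = h(x_2) forces x_1 = x_2. Hence h is injective.
Since x ↦ x^3 is strictly increasing on ℝ, it is injective there, so no x ≠ 3 in the domain has h(x) = h(3). We therefore compute h⁻¹(8) = 8^{1/3} = 2 (indeed 2^3 = 8).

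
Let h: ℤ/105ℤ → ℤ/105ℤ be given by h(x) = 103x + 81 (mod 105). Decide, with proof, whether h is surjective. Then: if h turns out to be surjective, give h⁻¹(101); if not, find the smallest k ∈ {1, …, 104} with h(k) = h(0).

Since gcd(103, 105) = 1, 103 is invertible modulo 105. Euclid's algorithm: 105 = 1·103 + 2, 103 = 51·2 + 1; back-substituting gives 1 = 52·103 − 51·105, so 103⁻¹ ≡ 52 (mod 105).
For any y ∈ ℤ/105ℤ, x = 52(y − 81) mod 105 satisfies h(x) = 103·52(y − 81) + 81 ≡ y (since 103·52 ≡ 1 mod 105). So every y has a preimage.
Hence h is surjective.
Since h is surjective, we compute h⁻¹(101): solve 103x + 81 ≡ 101 (mod 105), i.e. 103x ≡ 20 (mod 105).
Multiplying by 103⁻¹ = 52 gives x ≡ 52·20 = 1040 = 9·105 + 95 ≡ 95 (mod 105).
Check: h(95) = 103·95 + 81 = 9866 = 93·105 + 101 ≡ 101 (mod 105).

95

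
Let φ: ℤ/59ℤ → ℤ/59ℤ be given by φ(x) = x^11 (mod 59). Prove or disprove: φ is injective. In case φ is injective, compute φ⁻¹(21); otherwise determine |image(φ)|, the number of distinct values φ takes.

53

Since 59 is prime, the nonzero elements of ℤ/59ℤ form a cyclic group of order 58.
As gcd(11, 58) = 1, raising to the 11th power is a bijection on this group: if s^11 ≡ t^11 then (st^{−1})^11 = 1, and the only element of order dividing gcd(11, 58) = 1 is 1, so s = t.
With φ(0) = 0 this makes φ injective on all of ℤ/59ℤ, hence bijective (finite equal-size domain and codomain). In particular φ is injective.
Since φ is injective, we find the preimage of 21. The inverse of x ↦ x^11 on (ℤ/59ℤ)^× is x ↦ x^37, because 11·37 = 407 = 7·58 + 1 ≡ 1 (mod 58) and x^{58} = 1 for x ≠ 0 (Fermat). So φ⁻¹(21) = 21^37 mod 59.
Repeated squaring mod 59: 21^1 ≡ 21, 21^2 ≡ 21² = 441 ≡ 28, 21^4 ≡ 28² = 784 ≡ 17, 21^8 ≡ 17² = 289 ≡ 53, 21^16 ≡ 53² = 2809 ≡ 36, 21^32 ≡ 36² = 1296 ≡ 57. Since 37 = 32 + 4 + 1, 21^37 ≡ 57·17·21: 57·17 = 969 ≡ 25, then 25·21 = 525 ≡ 53. So 21^37 ≡ 53 (mod 59).
Hence φ⁻¹(21) = 53.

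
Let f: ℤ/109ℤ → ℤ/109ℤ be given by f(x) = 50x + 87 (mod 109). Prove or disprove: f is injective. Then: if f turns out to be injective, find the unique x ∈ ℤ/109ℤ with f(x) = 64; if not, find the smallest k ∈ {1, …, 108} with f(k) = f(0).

102

Recall: injectivity means: for all x_1, x_2 in the domain, f(x_1) = f(x_2) implies x_1 = x_2.
If f(x_1) = f(x_2), then 50x_1 ≡ 50x_2 (mod 109). Because gcd(50, 109) = 1, we may cancel 50 to get x_1 ≡ x_2 (mod 109).
Thus f is injective.
We now compute 50⁻¹ mod 109 explicitly. Euclid's algorithm: 109 = 2·50 + 9, 50 = 5·9 + 5, 9 = 1·5 + 4, 5 = 1·4 + 1; back-substituting gives 1 = 24·50 − 11·109, so 50⁻¹ ≡ 24 (mod 109).
Since f is injective, we compute f⁻¹(64): solve 50x + 87 ≡ 64 (mod 109), i.e. 50x ≡ 86 (mod 109).
Multiplying by 50⁻¹ = 24 gives x ≡ 24·86 = 2064 = 18·109 + 102 ≡ 102 (mod 109).
Check: f(102) = 50·102 + 87 = 5187 = 47·109 + 64 ≡ 64 (mod 109).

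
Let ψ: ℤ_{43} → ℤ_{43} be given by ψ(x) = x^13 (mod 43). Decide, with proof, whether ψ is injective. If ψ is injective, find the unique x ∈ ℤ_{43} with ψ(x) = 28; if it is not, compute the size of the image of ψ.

34

Since 43 is prime, the nonzero elements of ℤ_{43} form a cyclic group of order 42.
As gcd(13, 42) = 1, raising to the 13th power is a bijection on this group: if x_1^13 ≡ x_2^13 then (x_1x_2^{−1})^13 = 1, and the only element of order dividing gcd(13, 42) = 1 is 1, so x_1 = x_2.
With ψ(0) = 0 this makes ψ injective on all of ℤ_{43}, hence bijective (finite equal-size domain and codomain). In particular ψ is injective.
Since ψ is injective, we find the preimage of 28. The inverse of x ↦ x^13 on (ℤ_{43})^× is x ↦ x^13, because 13·13 = 169 = 4·42 + 1 ≡ 1 (mod 42) and x^{42} = 1 for x ≠ 0 (Fermat). So ψ⁻¹(28) = 28^13 mod 43.
Repeated squaring mod 43: 28^1 ≡ 28, 28^2 ≡ 28² = 784 ≡ 10, 28^4 ≡ 10² = 100 ≡ 14, 28^8 ≡ 14² = 196 ≡ 24. Since 13 = 8 + 4 + 1, 28^13 ≡ 24·14·28: 24·14 = 336 ≡ 35, then 35·28 = 980 ≡ 34. So 28^13 ≡ 34 (mod 43).
Hence ψ⁻¹(28) = 34.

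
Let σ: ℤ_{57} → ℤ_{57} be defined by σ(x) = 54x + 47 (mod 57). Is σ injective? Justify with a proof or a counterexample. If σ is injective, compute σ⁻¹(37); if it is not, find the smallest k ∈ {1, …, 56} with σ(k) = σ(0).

19

We have gcd(54, 57) = 3 > 1. Taking x_1 = 0 and x_2 = 19: σ(0) = 47 and σ(19) = 54·19 + 47 = 1073 ≡ 47 (mod 57).
So σ(0) = σ(19) while 0 ≠ 19, hence σ is not injective.
Since σ is not injective, we find the least positive k with σ(k) = σ(0): this means 54k ≡ 0 (mod 57), i.e. 57 ∣ 54k. Since gcd(54, 57) = 3, dividing through by 3 this holds exactly when 19 ∣ 18k, and as gcd(18, 19) = 1, exactly when 19 ∣ k.
The smallest positive such k is 19.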